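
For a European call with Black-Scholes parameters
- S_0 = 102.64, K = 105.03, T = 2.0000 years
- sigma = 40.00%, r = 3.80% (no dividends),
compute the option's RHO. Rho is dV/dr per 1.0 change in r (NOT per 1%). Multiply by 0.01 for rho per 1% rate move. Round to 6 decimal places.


d1 = 0.3765020050; d2 = -0.1891834200
phi(d1) = 0.3716452856; exp(-qT) = 1.0000000000; exp(-rT) = 0.9268162066
N(d2) = 0.4249745310
Rho = K*T*exp(-rT)*N(d2) = 105.0300 * 2.0000 * 0.9268162066 * 0.4249745310 = 82.737022

Answer: Rho = 82.737022


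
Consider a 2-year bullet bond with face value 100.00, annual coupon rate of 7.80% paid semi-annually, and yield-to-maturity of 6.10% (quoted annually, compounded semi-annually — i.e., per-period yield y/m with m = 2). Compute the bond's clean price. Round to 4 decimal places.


Coupon per period c = face * coupon_rate / m = 3.900000
Periods per year m = 2; per-period yield y/m = 0.030500
Number of cashflows N = 4
Cashflows (t years, CF_t, discount factor 1/(1+y/m)^(m*t), PV):
  t = 0.5000: CF_t = 3.900000, DF = 0.970403, PV = 3.784571
  t = 1.0000: CF_t = 3.900000, DF = 0.941681, PV = 3.672558
  t = 1.5000: CF_t = 3.900000, DF = 0.913810, PV = 3.563860
  t = 2.0000: CF_t = 103.900000, DF = 0.886764, PV = 92.134771
Price P = sum_t PV_t = 103.155760

Answer: Price = 103.1558


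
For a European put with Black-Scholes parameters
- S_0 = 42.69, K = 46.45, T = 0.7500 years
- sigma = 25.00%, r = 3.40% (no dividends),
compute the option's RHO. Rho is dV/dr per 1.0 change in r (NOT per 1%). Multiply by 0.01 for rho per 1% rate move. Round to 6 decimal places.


Answer: Rho = -22.011723

Derivation:
d1 = -0.1638486092; d2 = -0.3803549602
phi(d1) = 0.3936229858; exp(-qT) = 1.0000000000; exp(-rT) = 0.9748223790
N(-d2) = 0.6481590284
Rho = -K*T*exp(-rT)*N(-d2) = -46.4500 * 0.7500 * 0.9748223790 * 0.6481590284 = -22.011723


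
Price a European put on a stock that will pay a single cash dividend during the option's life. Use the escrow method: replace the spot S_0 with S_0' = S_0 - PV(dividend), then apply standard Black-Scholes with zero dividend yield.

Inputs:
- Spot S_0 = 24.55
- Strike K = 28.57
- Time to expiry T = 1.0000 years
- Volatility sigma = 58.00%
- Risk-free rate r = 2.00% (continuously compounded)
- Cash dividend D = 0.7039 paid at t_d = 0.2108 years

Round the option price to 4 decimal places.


PV(D) = D * exp(-r * t_d) = 0.7039 * 0.99579287 = 0.70093860
S_0' = S_0 - PV(D) = 24.5500 - 0.70093860 = 23.84906140
d1 = (ln(S_0'/K) + (r + sigma^2/2)*T) / (sigma*sqrt(T)) = 0.01308215
d2 = d1 - sigma*sqrt(T) = -0.56691785
exp(-rT) = 0.98019867
N(-d1) = 0.49478113; N(-d2) = 0.71461500
P = K * exp(-rT) * N(-d2) - S_0' * N(-d1) = 28.5700 * 0.98019867 * 0.71461500 - 23.84906140 * 0.49478113 = 8.2122

Answer: Price = 8.2122


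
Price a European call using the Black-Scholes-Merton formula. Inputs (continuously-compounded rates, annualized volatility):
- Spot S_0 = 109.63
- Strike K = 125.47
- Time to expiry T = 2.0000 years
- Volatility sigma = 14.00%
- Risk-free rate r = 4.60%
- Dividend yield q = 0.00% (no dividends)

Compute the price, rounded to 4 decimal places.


d1 = (ln(S/K) + (r - q + 0.5*sigma^2) * T) / (sigma * sqrt(T)) = -0.11796373
d2 = d1 - sigma * sqrt(T) = -0.31595363
exp(-rT) = 0.91210515; exp(-qT) = 1.00000000
C = S_0 * exp(-qT) * N(d1) - K * exp(-rT) * N(d2)
N(d1) = 0.45304820; N(d2) = 0.37601885
C = 109.6300 * 1.00000000 * 0.45304820 - 125.4700 * 0.91210515 * 0.37601885 = 6.6354

Answer: Price = 6.6354


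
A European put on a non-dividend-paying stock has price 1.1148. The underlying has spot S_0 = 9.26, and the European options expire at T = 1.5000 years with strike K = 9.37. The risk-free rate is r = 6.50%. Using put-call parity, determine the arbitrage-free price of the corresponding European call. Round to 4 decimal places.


Answer: Call price = 1.8753

Derivation:
Put-call parity: C - P = S_0 * exp(-qT) - K * exp(-rT).
S_0 * exp(-qT) = 9.2600 * 1.00000000 = 9.26000000
K * exp(-rT) = 9.3700 * 0.90710234 = 8.49954894
C = P + S*exp(-qT) - K*exp(-rT)
C = 1.1148 + 9.26000000 - 8.49954894 = 1.8753


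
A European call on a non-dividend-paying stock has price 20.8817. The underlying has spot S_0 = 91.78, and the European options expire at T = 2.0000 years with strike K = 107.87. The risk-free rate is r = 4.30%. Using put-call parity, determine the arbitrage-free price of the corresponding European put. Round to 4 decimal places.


Answer: Put price = 28.0826

Derivation:
Put-call parity: C - P = S_0 * exp(-qT) - K * exp(-rT).
S_0 * exp(-qT) = 91.7800 * 1.00000000 = 91.78000000
K * exp(-rT) = 107.8700 * 0.91759423 = 98.98088972
P = C - S*exp(-qT) + K*exp(-rT)
P = 20.8817 - 91.78000000 + 98.98088972 = 28.0826


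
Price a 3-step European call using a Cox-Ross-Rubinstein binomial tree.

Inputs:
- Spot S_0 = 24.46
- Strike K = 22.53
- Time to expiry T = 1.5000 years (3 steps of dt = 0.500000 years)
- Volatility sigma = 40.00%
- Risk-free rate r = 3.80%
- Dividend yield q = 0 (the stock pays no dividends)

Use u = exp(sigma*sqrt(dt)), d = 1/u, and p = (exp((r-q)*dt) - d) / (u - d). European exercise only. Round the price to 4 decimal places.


dt = T/N = 0.500000
u = exp(sigma*sqrt(dt)) = 1.326896; d = 1/u = 0.753638
p = (exp((r-q)*dt) - d) / (u - d) = 0.463218
Discount per step: exp(-r*dt) = 0.981179
Stock lattice S(k, i) with i counting down-moves:
  k=0: S(0,0) = 24.4600
  k=1: S(1,0) = 32.4559; S(1,1) = 18.4340
  k=2: S(2,0) = 43.0656; S(2,1) = 24.4600; S(2,2) = 13.8926
  k=3: S(3,0) = 57.1436; S(3,1) = 32.4559; S(3,2) = 18.4340; S(3,3) = 10.4700
Terminal payoffs V(N, i) = max(S_T - K, 0):
  V(3,0) = 34.613593; V(3,1) = 9.925887; V(3,2) = 0.000000; V(3,3) = 0.000000
Backward induction: V(k, i) = exp(-r*dt) * [p * V(k+1, i) + (1-p) * V(k+1, i+1)].
  V(2,0) = exp(-r*dt) * [p*34.613593 + (1-p)*9.925887] = 20.959630
  V(2,1) = exp(-r*dt) * [p*9.925887 + (1-p)*0.000000] = 4.511312
  V(2,2) = exp(-r*dt) * [p*0.000000 + (1-p)*0.000000] = 0.000000
  V(1,0) = exp(-r*dt) * [p*20.959630 + (1-p)*4.511312] = 11.902162
  V(1,1) = exp(-r*dt) * [p*4.511312 + (1-p)*0.000000] = 2.050390
  V(0,0) = exp(-r*dt) * [p*11.902162 + (1-p)*2.050390] = 6.489428

Answer: Price = V(0,0) = 6.4894


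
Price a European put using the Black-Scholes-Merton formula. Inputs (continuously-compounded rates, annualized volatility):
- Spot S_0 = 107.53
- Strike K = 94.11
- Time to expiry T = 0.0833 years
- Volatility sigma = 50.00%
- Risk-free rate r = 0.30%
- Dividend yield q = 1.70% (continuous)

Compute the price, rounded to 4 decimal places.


Answer: Price = 1.4131

Derivation:
d1 = (ln(S/K) + (r - q + 0.5*sigma^2) * T) / (sigma * sqrt(T)) = 0.98782589
d2 = d1 - sigma * sqrt(T) = 0.84351720
exp(-rT) = 0.99975013; exp(-qT) = 0.99858490
P = K * exp(-rT) * N(-d2) - S_0 * exp(-qT) * N(-d1)
N(-d1) = 0.16161896; N(-d2) = 0.19946963
P = 94.1100 * 0.99975013 * 0.19946963 - 107.5300 * 0.99858490 * 0.16161896 = 1.4131


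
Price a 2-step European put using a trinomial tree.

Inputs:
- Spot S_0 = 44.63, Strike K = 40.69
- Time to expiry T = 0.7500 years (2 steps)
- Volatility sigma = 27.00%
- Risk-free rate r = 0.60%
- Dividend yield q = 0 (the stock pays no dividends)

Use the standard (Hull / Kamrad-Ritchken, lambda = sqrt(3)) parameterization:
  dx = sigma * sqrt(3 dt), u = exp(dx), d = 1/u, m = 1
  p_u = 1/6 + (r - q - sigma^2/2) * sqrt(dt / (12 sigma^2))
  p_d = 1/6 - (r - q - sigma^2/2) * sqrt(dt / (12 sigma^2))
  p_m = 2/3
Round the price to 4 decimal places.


Answer: Price = V(0,0) = 2.3149

Derivation:
dt = T/N = 0.375000; dx = sigma*sqrt(3*dt) = 0.286378
u = exp(dx) = 1.331596; d = 1/u = 0.750979
p_u = 0.146730, p_m = 0.666667, p_d = 0.186603
Discount per step: exp(-r*dt) = 0.997753
Stock lattice S(k, j) with j the centered position index:
  k=0: S(0,+0) = 44.6300
  k=1: S(1,-1) = 33.5162; S(1,+0) = 44.6300; S(1,+1) = 59.4291
  k=2: S(2,-2) = 25.1699; S(2,-1) = 33.5162; S(2,+0) = 44.6300; S(2,+1) = 59.4291; S(2,+2) = 79.1356
Terminal payoffs V(N, j) = max(K - S_T, 0):
  V(2,-2) = 15.520076; V(2,-1) = 7.173829; V(2,+0) = 0.000000; V(2,+1) = 0.000000; V(2,+2) = 0.000000
Backward induction: V(k, j) = exp(-r*dt) * [p_u * V(k+1, j+1) + p_m * V(k+1, j) + p_d * V(k+1, j-1)]
  V(1,-1) = exp(-r*dt) * [p_u*0.000000 + p_m*7.173829 + p_d*15.520076] = 7.661390
  V(1,+0) = exp(-r*dt) * [p_u*0.000000 + p_m*0.000000 + p_d*7.173829] = 1.335651
  V(1,+1) = exp(-r*dt) * [p_u*0.000000 + p_m*0.000000 + p_d*0.000000] = 0.000000
  V(0,+0) = exp(-r*dt) * [p_u*0.000000 + p_m*1.335651 + p_d*7.661390] = 2.314859


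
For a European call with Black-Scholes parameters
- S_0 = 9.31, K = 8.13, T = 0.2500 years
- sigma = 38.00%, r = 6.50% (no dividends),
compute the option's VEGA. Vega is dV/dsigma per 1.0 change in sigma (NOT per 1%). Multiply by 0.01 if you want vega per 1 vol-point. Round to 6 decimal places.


d1 = 0.8938324617; d2 = 0.7038324617
phi(d1) = 0.2675612497; exp(-qT) = 1.0000000000; exp(-rT) = 0.9838813190
Vega = S * exp(-qT) * phi(d1) * sqrt(T) = 9.3100 * 1.0000000000 * 0.2675612497 * 0.5000000000 = 1.245498

Answer: Vega = 1.245498


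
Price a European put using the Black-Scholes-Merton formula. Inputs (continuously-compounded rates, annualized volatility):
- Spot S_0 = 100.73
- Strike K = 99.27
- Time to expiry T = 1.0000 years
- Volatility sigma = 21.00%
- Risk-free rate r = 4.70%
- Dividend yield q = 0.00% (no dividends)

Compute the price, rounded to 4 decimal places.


d1 = (ln(S/K) + (r - q + 0.5*sigma^2) * T) / (sigma * sqrt(T)) = 0.39833457
d2 = d1 - sigma * sqrt(T) = 0.18833457
exp(-rT) = 0.95408740; exp(-qT) = 1.00000000
P = K * exp(-rT) * N(-d2) - S_0 * exp(-qT) * N(-d1)
N(-d1) = 0.34519179; N(-d2) = 0.42530719
P = 99.2700 * 0.95408740 * 0.42530719 - 100.7300 * 1.00000000 * 0.34519179 = 5.5106

Answer: Price = 5.5106


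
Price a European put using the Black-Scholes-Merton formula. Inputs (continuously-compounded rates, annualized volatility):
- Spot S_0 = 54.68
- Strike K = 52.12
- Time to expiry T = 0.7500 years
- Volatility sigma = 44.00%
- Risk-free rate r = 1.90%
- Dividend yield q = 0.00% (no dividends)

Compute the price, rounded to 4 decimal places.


Answer: Price = 6.4696

Derivation:
d1 = (ln(S/K) + (r - q + 0.5*sigma^2) * T) / (sigma * sqrt(T)) = 0.35375631
d2 = d1 - sigma * sqrt(T) = -0.02729486
exp(-rT) = 0.98585105; exp(-qT) = 1.00000000
P = K * exp(-rT) * N(-d2) - S_0 * exp(-qT) * N(-d1)
N(-d1) = 0.36176076; N(-d2) = 0.51088772
P = 52.1200 * 0.98585105 * 0.51088772 - 54.6800 * 1.00000000 * 0.36176076 = 6.4696


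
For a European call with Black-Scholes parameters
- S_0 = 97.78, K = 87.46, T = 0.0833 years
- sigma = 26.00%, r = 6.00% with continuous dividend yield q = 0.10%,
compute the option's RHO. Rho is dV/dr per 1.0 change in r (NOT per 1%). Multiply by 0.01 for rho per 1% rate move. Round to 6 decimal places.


d1 = 1.5893912699; d2 = 1.5143507475
phi(d1) = 0.1128133227; exp(-qT) = 0.9999167035; exp(-rT) = 0.9950144692
N(d2) = 0.9350315480
Rho = K*T*exp(-rT)*N(d2) = 87.4600 * 0.0833 * 0.9950144692 * 0.9350315480 = 6.778134

Answer: Rho = 6.778134


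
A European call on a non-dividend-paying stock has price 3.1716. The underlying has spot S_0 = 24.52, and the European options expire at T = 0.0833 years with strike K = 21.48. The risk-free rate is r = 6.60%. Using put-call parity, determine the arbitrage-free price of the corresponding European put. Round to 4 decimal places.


Answer: Put price = 0.0138

Derivation:
Put-call parity: C - P = S_0 * exp(-qT) - K * exp(-rT).
S_0 * exp(-qT) = 24.5200 * 1.00000000 = 24.52000000
K * exp(-rT) = 21.4800 * 0.99451729 = 21.36223129
P = C - S*exp(-qT) + K*exp(-rT)
P = 3.1716 - 24.52000000 + 21.36223129 = 0.0138


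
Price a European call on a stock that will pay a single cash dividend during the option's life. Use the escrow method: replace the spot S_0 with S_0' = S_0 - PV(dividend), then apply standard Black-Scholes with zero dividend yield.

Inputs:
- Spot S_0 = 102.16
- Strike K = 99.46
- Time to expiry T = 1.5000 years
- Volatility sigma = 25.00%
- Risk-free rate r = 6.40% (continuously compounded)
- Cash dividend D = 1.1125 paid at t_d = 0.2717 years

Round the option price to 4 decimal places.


Answer: Price = 17.7650

Derivation:
PV(D) = D * exp(-r * t_d) = 1.1125 * 0.98276151 = 1.09332218
S_0' = S_0 - PV(D) = 102.1600 - 1.09332218 = 101.06667782
d1 = (ln(S_0'/K) + (r + sigma^2/2)*T) / (sigma*sqrt(T)) = 0.51896497
d2 = d1 - sigma*sqrt(T) = 0.21277875
exp(-rT) = 0.90846402
N(d1) = 0.69810742; N(d2) = 0.58425023
C = S_0' * N(d1) - K * exp(-rT) * N(d2) = 101.06667782 * 0.69810742 - 99.4600 * 0.90846402 * 0.58425023 = 17.7650


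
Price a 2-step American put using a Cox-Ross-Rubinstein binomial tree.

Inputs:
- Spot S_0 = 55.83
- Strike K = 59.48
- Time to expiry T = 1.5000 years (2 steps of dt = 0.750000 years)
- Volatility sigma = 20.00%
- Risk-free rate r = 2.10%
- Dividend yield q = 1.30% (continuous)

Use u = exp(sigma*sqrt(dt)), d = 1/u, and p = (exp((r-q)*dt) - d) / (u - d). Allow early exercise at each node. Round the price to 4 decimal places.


dt = T/N = 0.750000
u = exp(sigma*sqrt(dt)) = 1.189110; d = 1/u = 0.840965
p = (exp((r-q)*dt) - d) / (u - d) = 0.474093
Discount per step: exp(-r*dt) = 0.984373
Stock lattice S(k, i) with i counting down-moves:
  k=0: S(0,0) = 55.8300
  k=1: S(1,0) = 66.3880; S(1,1) = 46.9511
  k=2: S(2,0) = 78.9426; S(2,1) = 55.8300; S(2,2) = 39.4842
Terminal payoffs V(N, i) = max(K - S_T, 0):
  V(2,0) = 0.000000; V(2,1) = 3.650000; V(2,2) = 19.995776
Backward induction: V(k, i) = exp(-r*dt) * [p * V(k+1, i) + (1-p) * V(k+1, i+1)]; then take max(V_cont, immediate exercise) for American.
  V(1,0) = exp(-r*dt) * [p*0.000000 + (1-p)*3.650000] = 1.889565; exercise = 0.000000; V(1,0) = max -> 1.889565
  V(1,1) = exp(-r*dt) * [p*3.650000 + (1-p)*19.995776] = 12.054994; exercise = 12.528917; V(1,1) = max -> 12.528917
  V(0,0) = exp(-r*dt) * [p*1.889565 + (1-p)*12.528917] = 7.367915; exercise = 3.650000; V(0,0) = max -> 7.367915

Answer: Price = V(0,0) = 7.3679


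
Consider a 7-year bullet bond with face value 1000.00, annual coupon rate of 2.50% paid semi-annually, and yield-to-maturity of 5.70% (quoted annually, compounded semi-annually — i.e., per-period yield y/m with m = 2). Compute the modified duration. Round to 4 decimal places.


Answer: Modified duration = 6.2159

Derivation:
Coupon per period c = face * coupon_rate / m = 12.500000
Periods per year m = 2; per-period yield y/m = 0.028500
Number of cashflows N = 14
Cashflows (t years, CF_t, discount factor 1/(1+y/m)^(m*t), PV):
  t = 0.5000: CF_t = 12.500000, DF = 0.972290, PV = 12.153622
  t = 1.0000: CF_t = 12.500000, DF = 0.945347, PV = 11.816842
  t = 1.5000: CF_t = 12.500000, DF = 0.919152, PV = 11.489394
  t = 2.0000: CF_t = 12.500000, DF = 0.893682, PV = 11.171020
  t = 2.5000: CF_t = 12.500000, DF = 0.868917, PV = 10.861468
  t = 3.0000: CF_t = 12.500000, DF = 0.844840, PV = 10.560494
  t = 3.5000: CF_t = 12.500000, DF = 0.821429, PV = 10.267860
  t = 4.0000: CF_t = 12.500000, DF = 0.798667, PV = 9.983335
  t = 4.5000: CF_t = 12.500000, DF = 0.776536, PV = 9.706694
  t = 5.0000: CF_t = 12.500000, DF = 0.755018, PV = 9.437719
  t = 5.5000: CF_t = 12.500000, DF = 0.734096, PV = 9.176198
  t = 6.0000: CF_t = 12.500000, DF = 0.713754, PV = 8.921923
  t = 6.5000: CF_t = 12.500000, DF = 0.693976, PV = 8.674694
  t = 7.0000: CF_t = 1012.500000, DF = 0.674745, PV = 683.179597
Price P = sum_t PV_t = 817.400859
First compute Macaulay numerator sum_t t * PV_t:
  t * PV_t at t = 0.5000: 6.076811
  t * PV_t at t = 1.0000: 11.816842
  t * PV_t at t = 1.5000: 17.234091
  t * PV_t at t = 2.0000: 22.342040
  t * PV_t at t = 2.5000: 27.153670
  t * PV_t at t = 3.0000: 31.681482
  t * PV_t at t = 3.5000: 35.937510
  t * PV_t at t = 4.0000: 39.933340
  t * PV_t at t = 4.5000: 43.680124
  t * PV_t at t = 5.0000: 47.188596
  t * PV_t at t = 5.5000: 50.469087
  t * PV_t at t = 6.0000: 53.531537
  t * PV_t at t = 6.5000: 56.385511
  t * PV_t at t = 7.0000: 4782.257176
Macaulay duration D = 5225.687817 / 817.400859 = 6.393054
Modified duration = D / (1 + y/m) = 6.393054 / (1 + 0.028500) = 6.215901


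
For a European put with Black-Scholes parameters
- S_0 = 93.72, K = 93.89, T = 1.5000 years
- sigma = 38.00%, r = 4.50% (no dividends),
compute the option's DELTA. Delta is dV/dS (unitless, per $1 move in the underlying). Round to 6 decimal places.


d1 = 0.3738431215; d2 = -0.0915599297
phi(d1) = 0.3720162016; exp(-qT) = 1.0000000000; exp(-rT) = 0.9347277206
N(-d1) = 0.3542605177
Delta = -exp(-qT) * N(-d1) = -1.0000000000 * 0.3542605177 = -0.354261

Answer: Delta = -0.354261


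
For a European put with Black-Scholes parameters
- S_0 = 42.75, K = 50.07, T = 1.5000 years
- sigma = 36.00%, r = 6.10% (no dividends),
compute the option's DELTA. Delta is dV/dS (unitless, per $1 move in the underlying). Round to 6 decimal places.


d1 = 0.0695091909; d2 = -0.3713989628
phi(d1) = 0.3979796932; exp(-qT) = 1.0000000000; exp(-rT) = 0.9125613162
N(-d1) = 0.4722921585
Delta = -exp(-qT) * N(-d1) = -1.0000000000 * 0.4722921585 = -0.472292

Answer: Delta = -0.472292


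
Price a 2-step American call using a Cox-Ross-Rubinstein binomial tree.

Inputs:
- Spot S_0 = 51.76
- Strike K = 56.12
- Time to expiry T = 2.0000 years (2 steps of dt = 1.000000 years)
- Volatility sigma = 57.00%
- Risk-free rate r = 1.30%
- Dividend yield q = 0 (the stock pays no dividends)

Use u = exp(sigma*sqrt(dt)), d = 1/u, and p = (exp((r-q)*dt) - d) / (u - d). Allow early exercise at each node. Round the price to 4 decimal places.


dt = T/N = 1.000000
u = exp(sigma*sqrt(dt)) = 1.768267; d = 1/u = 0.565525
p = (exp((r-q)*dt) - d) / (u - d) = 0.372116
Discount per step: exp(-r*dt) = 0.987084
Stock lattice S(k, i) with i counting down-moves:
  k=0: S(0,0) = 51.7600
  k=1: S(1,0) = 91.5255; S(1,1) = 29.2716
  k=2: S(2,0) = 161.8415; S(2,1) = 51.7600; S(2,2) = 16.5538
Terminal payoffs V(N, i) = max(S_T - K, 0):
  V(2,0) = 105.721531; V(2,1) = 0.000000; V(2,2) = 0.000000
Backward induction: V(k, i) = exp(-r*dt) * [p * V(k+1, i) + (1-p) * V(k+1, i+1)]; then take max(V_cont, immediate exercise) for American.
  V(1,0) = exp(-r*dt) * [p*105.721531 + (1-p)*0.000000] = 38.832557; exercise = 35.405503; V(1,0) = max -> 38.832557
  V(1,1) = exp(-r*dt) * [p*0.000000 + (1-p)*0.000000] = 0.000000; exercise = 0.000000; V(1,1) = max -> 0.000000
  V(0,0) = exp(-r*dt) * [p*38.832557 + (1-p)*0.000000] = 14.263580; exercise = 0.000000; V(0,0) = max -> 14.263580

Answer: Price = V(0,0) = 14.2636


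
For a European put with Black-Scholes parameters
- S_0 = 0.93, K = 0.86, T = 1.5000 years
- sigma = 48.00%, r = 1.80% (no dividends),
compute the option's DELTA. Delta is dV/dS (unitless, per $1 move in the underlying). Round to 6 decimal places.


Answer: Delta = -0.318115

Derivation:
d1 = 0.4729763919; d2 = -0.1149011464
phi(d1) = 0.3567243705; exp(-qT) = 1.0000000000; exp(-rT) = 0.9733612415
N(-d1) = 0.3181150111
Delta = -exp(-qT) * N(-d1) = -1.0000000000 * 0.3181150111 = -0.318115


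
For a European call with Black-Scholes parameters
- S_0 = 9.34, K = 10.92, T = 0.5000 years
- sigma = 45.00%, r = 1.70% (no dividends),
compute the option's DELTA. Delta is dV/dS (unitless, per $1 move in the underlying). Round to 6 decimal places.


Answer: Delta = 0.380046

Derivation:
d1 = -0.3053592491; d2 = -0.6235573006
phi(d1) = 0.3807696543; exp(-qT) = 1.0000000000; exp(-rT) = 0.9915360229
N(d1) = 0.3800462775
Delta = exp(-qT) * N(d1) = 1.0000000000 * 0.3800462775 = 0.380046


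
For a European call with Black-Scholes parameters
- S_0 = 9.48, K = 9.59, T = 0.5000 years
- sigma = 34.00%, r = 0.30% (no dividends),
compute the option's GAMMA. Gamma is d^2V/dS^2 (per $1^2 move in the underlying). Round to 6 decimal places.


Answer: Gamma = 0.174502

Derivation:
d1 = 0.0784615142; d2 = -0.1619547914
phi(d1) = 0.3977161823; exp(-qT) = 1.0000000000; exp(-rT) = 0.9985011244
Gamma = exp(-qT) * phi(d1) / (S * sigma * sqrt(T)) = 1.0000000000 * 0.3977161823 / (9.4800 * 0.3400 * 0.7071067812) = 0.174502


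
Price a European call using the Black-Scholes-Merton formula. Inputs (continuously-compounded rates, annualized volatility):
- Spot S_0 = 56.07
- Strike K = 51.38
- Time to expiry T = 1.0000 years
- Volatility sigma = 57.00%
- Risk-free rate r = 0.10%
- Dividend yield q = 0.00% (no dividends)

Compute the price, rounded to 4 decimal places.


d1 = (ln(S/K) + (r - q + 0.5*sigma^2) * T) / (sigma * sqrt(T)) = 0.44000337
d2 = d1 - sigma * sqrt(T) = -0.12999663
exp(-rT) = 0.99900050; exp(-qT) = 1.00000000
C = S_0 * exp(-qT) * N(d1) - K * exp(-rT) * N(d2)
N(d1) = 0.67003267; N(d2) = 0.44828454
C = 56.0700 * 1.00000000 * 0.67003267 - 51.3800 * 0.99900050 * 0.44828454 = 14.5589

Answer: Price = 14.5589


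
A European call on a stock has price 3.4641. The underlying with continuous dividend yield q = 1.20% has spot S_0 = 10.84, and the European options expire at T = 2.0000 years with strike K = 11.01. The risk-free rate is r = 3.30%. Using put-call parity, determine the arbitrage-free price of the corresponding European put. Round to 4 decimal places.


Put-call parity: C - P = S_0 * exp(-qT) - K * exp(-rT).
S_0 * exp(-qT) = 10.8400 * 0.97628571 = 10.58293709
K * exp(-rT) = 11.0100 * 0.93613086 = 10.30680082
P = C - S*exp(-qT) + K*exp(-rT)
P = 3.4641 - 10.58293709 + 10.30680082 = 3.1880

Answer: Put price = 3.1880


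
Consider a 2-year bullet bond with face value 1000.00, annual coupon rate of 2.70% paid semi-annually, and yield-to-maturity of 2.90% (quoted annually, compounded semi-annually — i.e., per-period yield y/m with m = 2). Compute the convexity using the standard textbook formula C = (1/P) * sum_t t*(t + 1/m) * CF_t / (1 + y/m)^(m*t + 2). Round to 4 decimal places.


Coupon per period c = face * coupon_rate / m = 13.500000
Periods per year m = 2; per-period yield y/m = 0.014500
Number of cashflows N = 4
Cashflows (t years, CF_t, discount factor 1/(1+y/m)^(m*t), PV):
  t = 0.5000: CF_t = 13.500000, DF = 0.985707, PV = 13.307048
  t = 1.0000: CF_t = 13.500000, DF = 0.971619, PV = 13.116853
  t = 1.5000: CF_t = 13.500000, DF = 0.957732, PV = 12.929377
  t = 2.0000: CF_t = 1013.500000, DF = 0.944043, PV = 956.787621
Price P = sum_t PV_t = 996.140899
Convexity numerator sum_t t*(t + 1/m) * CF_t / (1+y/m)^(m*t + 2):
  t = 0.5000: term = 6.464689
  t = 1.0000: term = 19.116872
  t = 1.5000: term = 37.687278
  t = 2.0000: term = 4648.164068
Convexity = (1/P) * sum = 4711.432906 / 996.140899 = 4.729685

Answer: Convexity = 4.7297


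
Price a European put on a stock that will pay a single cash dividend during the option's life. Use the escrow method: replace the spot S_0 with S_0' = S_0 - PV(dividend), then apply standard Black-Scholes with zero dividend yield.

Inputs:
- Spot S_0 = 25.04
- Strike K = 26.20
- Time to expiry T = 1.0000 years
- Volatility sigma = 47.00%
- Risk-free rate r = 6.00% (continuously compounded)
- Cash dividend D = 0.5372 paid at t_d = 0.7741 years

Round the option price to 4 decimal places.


PV(D) = D * exp(-r * t_d) = 0.5372 * 0.95461611 = 0.51281977
S_0' = S_0 - PV(D) = 25.0400 - 0.51281977 = 24.52718023
d1 = (ln(S_0'/K) + (r + sigma^2/2)*T) / (sigma*sqrt(T)) = 0.22228189
d2 = d1 - sigma*sqrt(T) = -0.24771811
exp(-rT) = 0.94176453
N(-d1) = 0.41204722; N(-d2) = 0.59782374
P = K * exp(-rT) * N(-d2) - S_0' * N(-d1) = 26.2000 * 0.94176453 * 0.59782374 - 24.52718023 * 0.41204722 = 4.6445

Answer: Price = 4.6445


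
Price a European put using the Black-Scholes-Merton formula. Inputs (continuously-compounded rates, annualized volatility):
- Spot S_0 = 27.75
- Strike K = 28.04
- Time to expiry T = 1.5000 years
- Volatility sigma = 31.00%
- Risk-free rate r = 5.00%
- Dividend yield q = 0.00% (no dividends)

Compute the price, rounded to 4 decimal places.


d1 = (ln(S/K) + (r - q + 0.5*sigma^2) * T) / (sigma * sqrt(T)) = 0.35999276
d2 = d1 - sigma * sqrt(T) = -0.01967815
exp(-rT) = 0.92774349; exp(-qT) = 1.00000000
P = K * exp(-rT) * N(-d2) - S_0 * exp(-qT) * N(-d1)
N(-d1) = 0.35942627; N(-d2) = 0.50784994
P = 28.0400 * 0.92774349 * 0.50784994 - 27.7500 * 1.00000000 * 0.35942627 = 3.2371

Answer: Price = 3.2371


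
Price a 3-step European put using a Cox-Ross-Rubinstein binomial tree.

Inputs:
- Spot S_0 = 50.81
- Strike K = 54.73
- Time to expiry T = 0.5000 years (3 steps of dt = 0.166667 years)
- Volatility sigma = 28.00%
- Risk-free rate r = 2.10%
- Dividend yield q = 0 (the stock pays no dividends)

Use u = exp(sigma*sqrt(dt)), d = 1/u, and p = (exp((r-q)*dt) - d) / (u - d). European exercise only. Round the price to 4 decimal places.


dt = T/N = 0.166667
u = exp(sigma*sqrt(dt)) = 1.121099; d = 1/u = 0.891982
p = (exp((r-q)*dt) - d) / (u - d) = 0.486756
Discount per step: exp(-r*dt) = 0.996506
Stock lattice S(k, i) with i counting down-moves:
  k=0: S(0,0) = 50.8100
  k=1: S(1,0) = 56.9630; S(1,1) = 45.3216
  k=2: S(2,0) = 63.8612; S(2,1) = 50.8100; S(2,2) = 40.4260
  k=3: S(3,0) = 71.5948; S(3,1) = 56.9630; S(3,2) = 45.3216; S(3,3) = 36.0593
Terminal payoffs V(N, i) = max(K - S_T, 0):
  V(3,0) = 0.000000; V(3,1) = 0.000000; V(3,2) = 9.408403; V(3,3) = 18.670707
Backward induction: V(k, i) = exp(-r*dt) * [p * V(k+1, i) + (1-p) * V(k+1, i+1)].
  V(2,0) = exp(-r*dt) * [p*0.000000 + (1-p)*0.000000] = 0.000000
  V(2,1) = exp(-r*dt) * [p*0.000000 + (1-p)*9.408403] = 4.811931
  V(2,2) = exp(-r*dt) * [p*9.408403 + (1-p)*18.670707] = 14.112739
  V(1,0) = exp(-r*dt) * [p*0.000000 + (1-p)*4.811931] = 2.461063
  V(1,1) = exp(-r*dt) * [p*4.811931 + (1-p)*14.112739] = 9.552020
  V(0,0) = exp(-r*dt) * [p*2.461063 + (1-p)*9.552020] = 6.079137

Answer: Price = V(0,0) = 6.0791


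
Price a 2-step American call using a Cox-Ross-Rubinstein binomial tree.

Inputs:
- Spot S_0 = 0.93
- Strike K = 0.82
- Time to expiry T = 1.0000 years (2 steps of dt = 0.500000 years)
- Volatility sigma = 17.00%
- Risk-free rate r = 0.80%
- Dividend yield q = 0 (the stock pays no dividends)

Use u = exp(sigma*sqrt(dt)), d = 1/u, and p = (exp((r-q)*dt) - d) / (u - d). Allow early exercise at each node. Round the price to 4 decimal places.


Answer: Price = V(0,0) = 0.1397

Derivation:
dt = T/N = 0.500000
u = exp(sigma*sqrt(dt)) = 1.127732; d = 1/u = 0.886736
p = (exp((r-q)*dt) - d) / (u - d) = 0.486615
Discount per step: exp(-r*dt) = 0.996008
Stock lattice S(k, i) with i counting down-moves:
  k=0: S(0,0) = 0.9300
  k=1: S(1,0) = 1.0488; S(1,1) = 0.8247
  k=2: S(2,0) = 1.1828; S(2,1) = 0.9300; S(2,2) = 0.7313
Terminal payoffs V(N, i) = max(S_T - K, 0):
  V(2,0) = 0.362754; V(2,1) = 0.110000; V(2,2) = 0.000000
Backward induction: V(k, i) = exp(-r*dt) * [p * V(k+1, i) + (1-p) * V(k+1, i+1)]; then take max(V_cont, immediate exercise) for American.
  V(1,0) = exp(-r*dt) * [p*0.362754 + (1-p)*0.110000] = 0.232064; exercise = 0.228790; V(1,0) = max -> 0.232064
  V(1,1) = exp(-r*dt) * [p*0.110000 + (1-p)*0.000000] = 0.053314; exercise = 0.004664; V(1,1) = max -> 0.053314
  V(0,0) = exp(-r*dt) * [p*0.232064 + (1-p)*0.053314] = 0.139736; exercise = 0.110000; V(0,0) = max -> 0.139736


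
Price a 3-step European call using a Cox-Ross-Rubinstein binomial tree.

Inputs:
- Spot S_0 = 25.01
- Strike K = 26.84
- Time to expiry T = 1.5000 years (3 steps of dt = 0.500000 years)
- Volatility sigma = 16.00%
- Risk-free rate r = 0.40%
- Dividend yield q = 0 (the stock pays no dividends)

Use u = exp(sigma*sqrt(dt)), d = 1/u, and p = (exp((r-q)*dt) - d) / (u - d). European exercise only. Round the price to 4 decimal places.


Answer: Price = V(0,0) = 1.3302

Derivation:
dt = T/N = 0.500000
u = exp(sigma*sqrt(dt)) = 1.119785; d = 1/u = 0.893028
p = (exp((r-q)*dt) - d) / (u - d) = 0.480575
Discount per step: exp(-r*dt) = 0.998002
Stock lattice S(k, i) with i counting down-moves:
  k=0: S(0,0) = 25.0100
  k=1: S(1,0) = 28.0058; S(1,1) = 22.3346
  k=2: S(2,0) = 31.3605; S(2,1) = 25.0100; S(2,2) = 19.9455
  k=3: S(3,0) = 35.1171; S(3,1) = 28.0058; S(3,2) = 22.3346; S(3,3) = 17.8119
Terminal payoffs V(N, i) = max(S_T - K, 0):
  V(3,0) = 8.277058; V(3,1) = 1.165834; V(3,2) = 0.000000; V(3,3) = 0.000000
Backward induction: V(k, i) = exp(-r*dt) * [p * V(k+1, i) + (1-p) * V(k+1, i+1)].
  V(2,0) = exp(-r*dt) * [p*8.277058 + (1-p)*1.165834] = 4.574151
  V(2,1) = exp(-r*dt) * [p*1.165834 + (1-p)*0.000000] = 0.559151
  V(2,2) = exp(-r*dt) * [p*0.000000 + (1-p)*0.000000] = 0.000000
  V(1,0) = exp(-r*dt) * [p*4.574151 + (1-p)*0.559151] = 2.483686
  V(1,1) = exp(-r*dt) * [p*0.559151 + (1-p)*0.000000] = 0.268177
  V(0,0) = exp(-r*dt) * [p*2.483686 + (1-p)*0.268177] = 1.330231


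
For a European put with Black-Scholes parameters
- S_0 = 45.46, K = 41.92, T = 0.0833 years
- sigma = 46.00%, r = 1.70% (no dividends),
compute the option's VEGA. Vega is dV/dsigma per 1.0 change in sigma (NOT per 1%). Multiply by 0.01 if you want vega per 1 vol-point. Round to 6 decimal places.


Answer: Vega = 4.132116

Derivation:
d1 = 0.6876790216; d2 = 0.5549150205
phi(d1) = 0.3149347667; exp(-qT) = 1.0000000000; exp(-rT) = 0.9985849022
Vega = S * exp(-qT) * phi(d1) * sqrt(T) = 45.4600 * 1.0000000000 * 0.3149347667 * 0.2886173938 = 4.132116


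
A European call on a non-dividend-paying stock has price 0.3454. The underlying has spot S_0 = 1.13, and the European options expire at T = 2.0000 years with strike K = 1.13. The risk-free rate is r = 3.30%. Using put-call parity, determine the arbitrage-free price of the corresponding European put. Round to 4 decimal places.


Answer: Put price = 0.2732

Derivation:
Put-call parity: C - P = S_0 * exp(-qT) - K * exp(-rT).
S_0 * exp(-qT) = 1.1300 * 1.00000000 = 1.13000000
K * exp(-rT) = 1.1300 * 0.93613086 = 1.05782788
P = C - S*exp(-qT) + K*exp(-rT)
P = 0.3454 - 1.13000000 + 1.05782788 = 0.2732


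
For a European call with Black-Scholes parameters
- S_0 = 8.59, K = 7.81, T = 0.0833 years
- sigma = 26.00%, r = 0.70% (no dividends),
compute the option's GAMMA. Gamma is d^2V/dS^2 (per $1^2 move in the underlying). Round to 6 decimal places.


d1 = 1.3138556211; d2 = 1.2388150987
phi(d1) = 0.1682933267; exp(-qT) = 1.0000000000; exp(-rT) = 0.9994170700
Gamma = exp(-qT) * phi(d1) / (S * sigma * sqrt(T)) = 1.0000000000 * 0.1682933267 / (8.5900 * 0.2600 * 0.2886173938) = 0.261083

Answer: Gamma = 0.261083


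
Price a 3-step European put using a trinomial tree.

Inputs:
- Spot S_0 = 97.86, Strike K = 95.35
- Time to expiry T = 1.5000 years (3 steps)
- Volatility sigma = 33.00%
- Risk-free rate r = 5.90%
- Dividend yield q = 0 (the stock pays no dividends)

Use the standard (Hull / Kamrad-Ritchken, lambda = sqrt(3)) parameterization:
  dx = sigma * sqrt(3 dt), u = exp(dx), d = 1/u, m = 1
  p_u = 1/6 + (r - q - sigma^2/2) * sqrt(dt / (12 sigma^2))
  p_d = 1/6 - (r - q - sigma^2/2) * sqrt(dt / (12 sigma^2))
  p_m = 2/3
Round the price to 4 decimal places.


dt = T/N = 0.500000; dx = sigma*sqrt(3*dt) = 0.404166
u = exp(dx) = 1.498052; d = 1/u = 0.667533
p_u = 0.169481, p_m = 0.666667, p_d = 0.163852
Discount per step: exp(-r*dt) = 0.970931
Stock lattice S(k, j) with j the centered position index:
  k=0: S(0,+0) = 97.8600
  k=1: S(1,-1) = 65.3248; S(1,+0) = 97.8600; S(1,+1) = 146.5994
  k=2: S(2,-2) = 43.6065; S(2,-1) = 65.3248; S(2,+0) = 97.8600; S(2,+1) = 146.5994; S(2,+2) = 219.6136
  k=3: S(3,-3) = 29.1088; S(3,-2) = 43.6065; S(3,-1) = 65.3248; S(3,+0) = 97.8600; S(3,+1) = 146.5994; S(3,+2) = 219.6136; S(3,+3) = 328.9926
Terminal payoffs V(N, j) = max(K - S_T, 0):
  V(3,-3) = 66.241202; V(3,-2) = 51.743498; V(3,-1) = 30.025179; V(3,+0) = 0.000000; V(3,+1) = 0.000000; V(3,+2) = 0.000000; V(3,+3) = 0.000000
Backward induction: V(k, j) = exp(-r*dt) * [p_u * V(k+1, j+1) + p_m * V(k+1, j) + p_d * V(k+1, j-1)]
  V(2,-2) = exp(-r*dt) * [p_u*30.025179 + p_m*51.743498 + p_d*66.241202] = 48.971942
  V(2,-1) = exp(-r*dt) * [p_u*0.000000 + p_m*30.025179 + p_d*51.743498] = 27.666746
  V(2,+0) = exp(-r*dt) * [p_u*0.000000 + p_m*0.000000 + p_d*30.025179] = 4.776681
  V(2,+1) = exp(-r*dt) * [p_u*0.000000 + p_m*0.000000 + p_d*0.000000] = 0.000000
  V(2,+2) = exp(-r*dt) * [p_u*0.000000 + p_m*0.000000 + p_d*0.000000] = 0.000000
  V(1,-1) = exp(-r*dt) * [p_u*4.776681 + p_m*27.666746 + p_d*48.971942] = 26.485263
  V(1,+0) = exp(-r*dt) * [p_u*0.000000 + p_m*4.776681 + p_d*27.666746] = 7.493365
  V(1,+1) = exp(-r*dt) * [p_u*0.000000 + p_m*0.000000 + p_d*4.776681] = 0.759918
  V(0,+0) = exp(-r*dt) * [p_u*0.759918 + p_m*7.493365 + p_d*26.485263] = 9.188927

Answer: Price = V(0,0) = 9.1889


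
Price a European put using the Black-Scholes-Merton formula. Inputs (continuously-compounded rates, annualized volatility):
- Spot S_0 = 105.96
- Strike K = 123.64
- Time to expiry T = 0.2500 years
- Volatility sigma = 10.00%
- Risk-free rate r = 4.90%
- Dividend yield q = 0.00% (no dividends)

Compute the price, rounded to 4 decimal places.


Answer: Price = 16.1784

Derivation:
d1 = (ln(S/K) + (r - q + 0.5*sigma^2) * T) / (sigma * sqrt(T)) = -2.81624906
d2 = d1 - sigma * sqrt(T) = -2.86624906
exp(-rT) = 0.98782473; exp(-qT) = 1.00000000
P = K * exp(-rT) * N(-d2) - S_0 * exp(-qT) * N(-d1)
N(-d1) = 0.99757060; N(-d2) = 0.99792316
P = 123.6400 * 0.98782473 * 0.99792316 - 105.9600 * 1.00000000 * 0.99757060 = 16.1784


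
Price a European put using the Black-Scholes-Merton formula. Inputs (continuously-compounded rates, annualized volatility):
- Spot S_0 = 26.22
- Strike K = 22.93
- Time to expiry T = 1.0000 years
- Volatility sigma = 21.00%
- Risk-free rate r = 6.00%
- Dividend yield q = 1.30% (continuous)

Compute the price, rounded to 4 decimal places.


Answer: Price = 0.5323

Derivation:
d1 = (ln(S/K) + (r - q + 0.5*sigma^2) * T) / (sigma * sqrt(T)) = 0.96726848
d2 = d1 - sigma * sqrt(T) = 0.75726848
exp(-rT) = 0.94176453; exp(-qT) = 0.98708414
P = K * exp(-rT) * N(-d2) - S_0 * exp(-qT) * N(-d1)
N(-d1) = 0.16670492; N(-d2) = 0.22444451
P = 22.9300 * 0.94176453 * 0.22444451 - 26.2200 * 0.98708414 * 0.16670492 = 0.5323


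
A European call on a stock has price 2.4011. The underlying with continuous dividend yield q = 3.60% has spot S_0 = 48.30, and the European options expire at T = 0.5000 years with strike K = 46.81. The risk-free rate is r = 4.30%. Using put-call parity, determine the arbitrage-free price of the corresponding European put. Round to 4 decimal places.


Answer: Put price = 0.7770

Derivation:
Put-call parity: C - P = S_0 * exp(-qT) - K * exp(-rT).
S_0 * exp(-qT) = 48.3000 * 0.98216103 = 47.43837786
K * exp(-rT) = 46.8100 * 0.97872948 = 45.81432684
P = C - S*exp(-qT) + K*exp(-rT)
P = 2.4011 - 47.43837786 + 45.81432684 = 0.7770


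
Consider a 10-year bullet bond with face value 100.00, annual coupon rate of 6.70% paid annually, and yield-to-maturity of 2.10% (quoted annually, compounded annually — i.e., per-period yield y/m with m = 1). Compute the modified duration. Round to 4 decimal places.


Answer: Modified duration = 7.8531

Derivation:
Coupon per period c = face * coupon_rate / m = 6.700000
Periods per year m = 1; per-period yield y/m = 0.021000
Number of cashflows N = 10
Cashflows (t years, CF_t, discount factor 1/(1+y/m)^(m*t), PV):
  t = 1.0000: CF_t = 6.700000, DF = 0.979432, PV = 6.562194
  t = 2.0000: CF_t = 6.700000, DF = 0.959287, PV = 6.427222
  t = 3.0000: CF_t = 6.700000, DF = 0.939556, PV = 6.295027
  t = 4.0000: CF_t = 6.700000, DF = 0.920231, PV = 6.165550
  t = 5.0000: CF_t = 6.700000, DF = 0.901304, PV = 6.038737
  t = 6.0000: CF_t = 6.700000, DF = 0.882766, PV = 5.914532
  t = 7.0000: CF_t = 6.700000, DF = 0.864609, PV = 5.792881
  t = 8.0000: CF_t = 6.700000, DF = 0.846826, PV = 5.673733
  t = 9.0000: CF_t = 6.700000, DF = 0.829408, PV = 5.557035
  t = 10.0000: CF_t = 106.700000, DF = 0.812349, PV = 86.677624
Price P = sum_t PV_t = 141.104534
First compute Macaulay numerator sum_t t * PV_t:
  t * PV_t at t = 1.0000: 6.562194
  t * PV_t at t = 2.0000: 12.854445
  t * PV_t at t = 3.0000: 18.885080
  t * PV_t at t = 4.0000: 24.662201
  t * PV_t at t = 5.0000: 30.193683
  t * PV_t at t = 6.0000: 35.487189
  t * PV_t at t = 7.0000: 40.550167
  t * PV_t at t = 8.0000: 45.389861
  t * PV_t at t = 9.0000: 50.013314
  t * PV_t at t = 10.0000: 866.776241
Macaulay duration D = 1131.374375 / 141.104534 = 8.017987
Modified duration = D / (1 + y/m) = 8.017987 / (1 + 0.021000) = 7.853073


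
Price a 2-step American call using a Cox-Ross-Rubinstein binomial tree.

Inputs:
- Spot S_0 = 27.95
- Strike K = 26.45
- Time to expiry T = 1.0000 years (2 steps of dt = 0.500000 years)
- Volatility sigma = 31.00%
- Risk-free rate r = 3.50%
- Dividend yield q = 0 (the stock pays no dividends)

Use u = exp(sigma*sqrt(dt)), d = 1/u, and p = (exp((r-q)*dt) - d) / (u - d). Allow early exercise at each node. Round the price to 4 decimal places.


dt = T/N = 0.500000
u = exp(sigma*sqrt(dt)) = 1.245084; d = 1/u = 0.803159
p = (exp((r-q)*dt) - d) / (u - d) = 0.485366
Discount per step: exp(-r*dt) = 0.982652
Stock lattice S(k, i) with i counting down-moves:
  k=0: S(0,0) = 27.9500
  k=1: S(1,0) = 34.8001; S(1,1) = 22.4483
  k=2: S(2,0) = 43.3291; S(2,1) = 27.9500; S(2,2) = 18.0295
Terminal payoffs V(N, i) = max(S_T - K, 0):
  V(2,0) = 16.879054; V(2,1) = 1.500000; V(2,2) = 0.000000
Backward induction: V(k, i) = exp(-r*dt) * [p * V(k+1, i) + (1-p) * V(k+1, i+1)]; then take max(V_cont, immediate exercise) for American.
  V(1,0) = exp(-r*dt) * [p*16.879054 + (1-p)*1.500000] = 8.808950; exercise = 8.350101; V(1,0) = max -> 8.808950
  V(1,1) = exp(-r*dt) * [p*1.500000 + (1-p)*0.000000] = 0.715418; exercise = 0.000000; V(1,1) = max -> 0.715418
  V(0,0) = exp(-r*dt) * [p*8.808950 + (1-p)*0.715418] = 4.563181; exercise = 1.500000; V(0,0) = max -> 4.563181

Answer: Price = V(0,0) = 4.5632


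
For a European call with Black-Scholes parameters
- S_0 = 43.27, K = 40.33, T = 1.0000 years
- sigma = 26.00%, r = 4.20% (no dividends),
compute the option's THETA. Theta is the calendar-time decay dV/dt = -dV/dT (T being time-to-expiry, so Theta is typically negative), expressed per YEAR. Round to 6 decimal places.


Answer: Theta = -2.921033

Derivation:
d1 = 0.5621690206; d2 = 0.3021690206
phi(d1) = 0.3406309871; exp(-qT) = 1.0000000000; exp(-rT) = 0.9588697806
Theta = -S*exp(-qT)*phi(d1)*sigma/(2*sqrt(T)) - r*K*exp(-rT)*N(d2) + q*S*exp(-qT)*N(d1)
N(d1) = 0.7129995668; N(d2) = 0.6187383905; sqrt(T) = 1.0000000000
Term 1 = -43.2700 * 1.0000000000 * 0.3406309871 * 0.2600 / (2 * 1.0000000000) = -1.9160833655
Term 2 = -0.0420 * 40.3300 * 0.9588697806 * 0.6187383905 = -1.0049494283
Term 3 = 0 (no dividend yield, q = 0)
Theta = -1.9160833655 + (-1.0049494283) + (0.0000000000) = -2.921033


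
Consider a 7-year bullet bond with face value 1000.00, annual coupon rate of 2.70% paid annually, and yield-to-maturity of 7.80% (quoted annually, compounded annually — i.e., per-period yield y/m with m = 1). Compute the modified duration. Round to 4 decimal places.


Answer: Modified duration = 5.9023

Derivation:
Coupon per period c = face * coupon_rate / m = 27.000000
Periods per year m = 1; per-period yield y/m = 0.078000
Number of cashflows N = 7
Cashflows (t years, CF_t, discount factor 1/(1+y/m)^(m*t), PV):
  t = 1.0000: CF_t = 27.000000, DF = 0.927644, PV = 25.046382
  t = 2.0000: CF_t = 27.000000, DF = 0.860523, PV = 23.234121
  t = 3.0000: CF_t = 27.000000, DF = 0.798259, PV = 21.552988
  t = 4.0000: CF_t = 27.000000, DF = 0.740500, PV = 19.993495
  t = 5.0000: CF_t = 27.000000, DF = 0.686920, PV = 18.546841
  t = 6.0000: CF_t = 27.000000, DF = 0.637217, PV = 17.204862
  t = 7.0000: CF_t = 1027.000000, DF = 0.591111, PV = 607.070484
Price P = sum_t PV_t = 732.649173
First compute Macaulay numerator sum_t t * PV_t:
  t * PV_t at t = 1.0000: 25.046382
  t * PV_t at t = 2.0000: 46.468242
  t * PV_t at t = 3.0000: 64.658963
  t * PV_t at t = 4.0000: 79.973980
  t * PV_t at t = 5.0000: 92.734207
  t * PV_t at t = 6.0000: 103.229173
  t * PV_t at t = 7.0000: 4249.493386
Macaulay duration D = 4661.604334 / 732.649173 = 6.362669
Modified duration = D / (1 + y/m) = 6.362669 / (1 + 0.078000) = 5.902291


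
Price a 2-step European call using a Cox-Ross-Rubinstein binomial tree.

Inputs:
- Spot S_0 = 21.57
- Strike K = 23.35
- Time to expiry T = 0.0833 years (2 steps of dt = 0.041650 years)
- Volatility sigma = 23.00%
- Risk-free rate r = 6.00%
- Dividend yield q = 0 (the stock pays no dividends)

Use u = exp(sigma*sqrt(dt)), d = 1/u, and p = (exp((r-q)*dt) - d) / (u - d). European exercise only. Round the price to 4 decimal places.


dt = T/N = 0.041650
u = exp(sigma*sqrt(dt)) = 1.048058; d = 1/u = 0.954145
p = (exp((r-q)*dt) - d) / (u - d) = 0.514910
Discount per step: exp(-r*dt) = 0.997504
Stock lattice S(k, i) with i counting down-moves:
  k=0: S(0,0) = 21.5700
  k=1: S(1,0) = 22.6066; S(1,1) = 20.5809
  k=2: S(2,0) = 23.6931; S(2,1) = 21.5700; S(2,2) = 19.6372
Terminal payoffs V(N, i) = max(S_T - K, 0):
  V(2,0) = 0.343051; V(2,1) = 0.000000; V(2,2) = 0.000000
Backward induction: V(k, i) = exp(-r*dt) * [p * V(k+1, i) + (1-p) * V(k+1, i+1)].
  V(1,0) = exp(-r*dt) * [p*0.343051 + (1-p)*0.000000] = 0.176200
  V(1,1) = exp(-r*dt) * [p*0.000000 + (1-p)*0.000000] = 0.000000
  V(0,0) = exp(-r*dt) * [p*0.176200 + (1-p)*0.000000] = 0.090501

Answer: Price = V(0,0) = 0.0905
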